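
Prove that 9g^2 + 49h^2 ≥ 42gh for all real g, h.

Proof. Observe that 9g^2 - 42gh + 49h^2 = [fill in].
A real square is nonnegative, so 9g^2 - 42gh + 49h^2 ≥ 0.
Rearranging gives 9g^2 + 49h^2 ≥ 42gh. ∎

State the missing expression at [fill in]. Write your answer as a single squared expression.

The leading and trailing coefficients are 3^2 and 7^2, and 42 = 2·3·7, so the trinomial is (3g - 7h)^2.
Hence 9g^2 - 42gh + 49h^2 ≥ 0.

(3g - 7h)^2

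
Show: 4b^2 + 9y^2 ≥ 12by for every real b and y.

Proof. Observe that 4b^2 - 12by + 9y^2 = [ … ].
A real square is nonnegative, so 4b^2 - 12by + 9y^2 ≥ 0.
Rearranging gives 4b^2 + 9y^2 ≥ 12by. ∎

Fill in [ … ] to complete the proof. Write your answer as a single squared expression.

(2b - 3y)^2

The leading and trailing coefficients are 2^2 and 3^2, and 12 = 2·2·3, so the trinomial is (2b - 3y)^2.
Hence 4b^2 - 12by + 9y^2 ≥ 0.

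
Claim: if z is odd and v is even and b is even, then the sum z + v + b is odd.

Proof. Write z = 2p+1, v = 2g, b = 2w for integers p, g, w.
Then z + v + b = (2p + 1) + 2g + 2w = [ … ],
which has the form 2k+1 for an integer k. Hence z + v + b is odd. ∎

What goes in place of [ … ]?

Expanding: (2p + 1) + 2g + 2w = 2g + 2p + 2w + 1.
Every term except the constant is even, so this is 2(g + p + w) + 1,
and g + p + w ∈ ℤ gives the required form.

2(g + p + w) + 1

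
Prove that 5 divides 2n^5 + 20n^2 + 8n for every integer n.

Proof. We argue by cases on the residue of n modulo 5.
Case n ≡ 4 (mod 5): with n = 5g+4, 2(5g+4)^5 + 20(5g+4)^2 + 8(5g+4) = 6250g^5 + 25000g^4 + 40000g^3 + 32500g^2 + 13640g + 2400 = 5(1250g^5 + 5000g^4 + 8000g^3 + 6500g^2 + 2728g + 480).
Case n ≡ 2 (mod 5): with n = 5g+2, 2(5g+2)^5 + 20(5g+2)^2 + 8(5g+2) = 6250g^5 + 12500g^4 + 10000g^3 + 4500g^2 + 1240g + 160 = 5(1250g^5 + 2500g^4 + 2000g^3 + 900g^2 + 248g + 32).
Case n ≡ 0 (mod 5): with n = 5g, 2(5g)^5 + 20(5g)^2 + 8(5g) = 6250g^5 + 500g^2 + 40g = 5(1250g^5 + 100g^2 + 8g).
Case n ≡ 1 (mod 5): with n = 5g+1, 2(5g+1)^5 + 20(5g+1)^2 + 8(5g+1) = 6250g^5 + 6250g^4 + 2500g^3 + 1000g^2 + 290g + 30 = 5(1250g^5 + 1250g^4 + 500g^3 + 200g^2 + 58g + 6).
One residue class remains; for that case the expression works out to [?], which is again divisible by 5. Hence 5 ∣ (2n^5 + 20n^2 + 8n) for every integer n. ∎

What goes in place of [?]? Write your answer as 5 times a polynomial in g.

5(1250g^5 + 3750g^4 + 4500g^3 + 2800g^2 + 938g + 138)

Only n ≡ 3 (mod 5) is unaccounted for. Put n = 5g+3:
2(5g+3)^5 + 20(5g+3)^2 + 8(5g+3) expands to 6250g^5 + 18750g^4 + 22500g^3 + 14000g^2 + 4690g + 690,
and factoring out 5 leaves 5(1250g^5 + 3750g^4 + 4500g^3 + 2800g^2 + 938g + 138).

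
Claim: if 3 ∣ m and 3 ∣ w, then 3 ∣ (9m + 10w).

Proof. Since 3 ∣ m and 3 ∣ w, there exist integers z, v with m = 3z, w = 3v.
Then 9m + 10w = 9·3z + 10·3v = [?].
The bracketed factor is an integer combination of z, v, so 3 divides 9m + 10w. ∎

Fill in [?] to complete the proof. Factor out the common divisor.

3(10v + 9z)

Each term has a factor of 3: 9·3z + 10·3v = 3·(10v + 9z).
Since 10v + 9z is an integer, 3 ∣ (9m + 10w).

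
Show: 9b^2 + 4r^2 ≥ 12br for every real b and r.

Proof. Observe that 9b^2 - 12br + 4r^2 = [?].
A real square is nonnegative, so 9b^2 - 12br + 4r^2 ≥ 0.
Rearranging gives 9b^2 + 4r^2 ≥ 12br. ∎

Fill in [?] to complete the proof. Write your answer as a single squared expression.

9b^2 - 12br + 4r^2 is a perfect-square trinomial: the outer terms are (3b)^2 and (2r)^2, and the cross term is -2·3b·2r.
So 9b^2 - 12br + 4r^2 = (3b - 2r)^2 ≥ 0.

(3b - 2r)^2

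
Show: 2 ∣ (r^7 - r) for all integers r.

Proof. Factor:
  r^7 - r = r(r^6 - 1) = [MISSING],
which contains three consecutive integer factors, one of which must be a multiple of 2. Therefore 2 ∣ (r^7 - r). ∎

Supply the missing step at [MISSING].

r^6 - 1 = (r^2 - 1)(r^4 + r^2 + 1), and r^2 - 1 = (r-1)(r+1).
So r(r^6 - 1) = (r - 1)r(r + 1)(r^4 + r^2 + 1).

(r - 1)r(r + 1)(r^4 + r^2 + 1)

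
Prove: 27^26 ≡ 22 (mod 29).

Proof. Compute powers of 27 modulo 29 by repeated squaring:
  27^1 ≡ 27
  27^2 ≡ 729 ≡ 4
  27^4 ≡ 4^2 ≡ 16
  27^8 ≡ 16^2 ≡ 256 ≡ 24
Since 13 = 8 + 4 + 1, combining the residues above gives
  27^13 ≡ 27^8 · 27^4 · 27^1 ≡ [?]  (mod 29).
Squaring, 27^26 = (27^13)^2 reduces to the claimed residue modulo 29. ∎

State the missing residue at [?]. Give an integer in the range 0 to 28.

15

Multiply the listed residues: 24 · 16 · 27 = 384 → 10368.
Reducing modulo 29: 10368 = 357·29 + 15, so 27^13 ≡ 15.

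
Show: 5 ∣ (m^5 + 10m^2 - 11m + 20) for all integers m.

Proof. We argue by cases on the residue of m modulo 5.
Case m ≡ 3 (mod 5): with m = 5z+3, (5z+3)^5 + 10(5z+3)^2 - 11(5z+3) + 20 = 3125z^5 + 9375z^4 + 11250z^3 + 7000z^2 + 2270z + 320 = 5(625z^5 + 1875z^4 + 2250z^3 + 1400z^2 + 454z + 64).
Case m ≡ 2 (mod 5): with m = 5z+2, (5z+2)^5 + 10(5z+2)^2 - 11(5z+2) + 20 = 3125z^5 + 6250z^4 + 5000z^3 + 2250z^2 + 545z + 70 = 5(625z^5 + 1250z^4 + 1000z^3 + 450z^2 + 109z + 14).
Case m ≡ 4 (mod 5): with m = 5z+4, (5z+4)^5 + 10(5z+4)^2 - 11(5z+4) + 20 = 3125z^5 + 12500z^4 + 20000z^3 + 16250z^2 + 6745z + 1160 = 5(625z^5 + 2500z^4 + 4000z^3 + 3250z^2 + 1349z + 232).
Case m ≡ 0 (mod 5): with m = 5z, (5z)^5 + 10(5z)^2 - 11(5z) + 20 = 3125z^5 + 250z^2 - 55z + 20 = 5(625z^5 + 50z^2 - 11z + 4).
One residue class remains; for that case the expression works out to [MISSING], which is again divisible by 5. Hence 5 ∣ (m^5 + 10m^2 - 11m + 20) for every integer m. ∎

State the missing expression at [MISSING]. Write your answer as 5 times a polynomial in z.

5(625z^5 + 625z^4 + 250z^3 + 100z^2 + 14z + 4)

Only m ≡ 1 (mod 5) is unaccounted for. Put m = 5z+1:
(5z+1)^5 + 10(5z+1)^2 - 11(5z+1) + 20 expands to 3125z^5 + 3125z^4 + 1250z^3 + 500z^2 + 70z + 20,
and factoring out 5 leaves 5(625z^5 + 625z^4 + 250z^3 + 100z^2 + 14z + 4).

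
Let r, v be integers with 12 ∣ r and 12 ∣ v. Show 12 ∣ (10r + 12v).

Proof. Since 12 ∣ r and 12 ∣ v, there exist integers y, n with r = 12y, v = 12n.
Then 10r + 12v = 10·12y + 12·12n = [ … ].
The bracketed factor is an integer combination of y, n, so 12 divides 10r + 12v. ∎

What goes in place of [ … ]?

Pull the common 12 out of every term: 10·12y + 12·12n = 12(12n + 10y).
12n + 10y is an integer, which exhibits the divisibility.

12(12n + 10y)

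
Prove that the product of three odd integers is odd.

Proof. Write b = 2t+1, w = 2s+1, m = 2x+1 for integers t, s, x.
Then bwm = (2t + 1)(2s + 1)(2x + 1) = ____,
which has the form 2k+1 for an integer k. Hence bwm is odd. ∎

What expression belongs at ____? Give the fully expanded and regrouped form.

Expanding: (2t + 1)(2s + 1)(2x + 1) = 8stx + 4st + 4sx + 2s + 4tx + 2t + 2x + 1.
Every term except the constant is even, so this is 2(4stx + 2st + 2sx + s + 2tx + t + x) + 1,
and 4stx + 2st + 2sx + s + 2tx + t + x ∈ ℤ gives the required form.

2(4stx + 2st + 2sx + s + 2tx + t + x) + 1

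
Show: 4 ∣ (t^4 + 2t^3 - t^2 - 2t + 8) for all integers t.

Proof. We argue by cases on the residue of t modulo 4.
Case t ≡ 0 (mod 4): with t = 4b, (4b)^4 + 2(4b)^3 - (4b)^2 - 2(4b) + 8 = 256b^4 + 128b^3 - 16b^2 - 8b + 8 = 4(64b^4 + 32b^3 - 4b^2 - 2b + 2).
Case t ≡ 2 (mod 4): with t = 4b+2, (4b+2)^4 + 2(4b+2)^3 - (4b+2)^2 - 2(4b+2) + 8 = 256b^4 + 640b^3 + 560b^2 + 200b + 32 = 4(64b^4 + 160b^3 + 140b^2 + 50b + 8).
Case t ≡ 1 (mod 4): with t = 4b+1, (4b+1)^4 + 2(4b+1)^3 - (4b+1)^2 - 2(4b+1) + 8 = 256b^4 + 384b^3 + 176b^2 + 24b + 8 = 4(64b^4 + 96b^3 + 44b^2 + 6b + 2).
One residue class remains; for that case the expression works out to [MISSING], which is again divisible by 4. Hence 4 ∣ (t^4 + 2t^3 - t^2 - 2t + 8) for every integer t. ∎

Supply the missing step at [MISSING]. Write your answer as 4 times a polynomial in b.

4(64b^4 + 224b^3 + 284b^2 + 154b + 32)

The residues treated are {0, 2, 1}, so the missing case is t ≡ 3 (mod 4); write t = 4b+3.
Then (4b+3)^4 + 2(4b+3)^3 - (4b+3)^2 - 2(4b+3) + 8 = 256b^4 + 896b^3 + 1136b^2 + 616b + 128 = 4(64b^4 + 224b^3 + 284b^2 + 154b + 32).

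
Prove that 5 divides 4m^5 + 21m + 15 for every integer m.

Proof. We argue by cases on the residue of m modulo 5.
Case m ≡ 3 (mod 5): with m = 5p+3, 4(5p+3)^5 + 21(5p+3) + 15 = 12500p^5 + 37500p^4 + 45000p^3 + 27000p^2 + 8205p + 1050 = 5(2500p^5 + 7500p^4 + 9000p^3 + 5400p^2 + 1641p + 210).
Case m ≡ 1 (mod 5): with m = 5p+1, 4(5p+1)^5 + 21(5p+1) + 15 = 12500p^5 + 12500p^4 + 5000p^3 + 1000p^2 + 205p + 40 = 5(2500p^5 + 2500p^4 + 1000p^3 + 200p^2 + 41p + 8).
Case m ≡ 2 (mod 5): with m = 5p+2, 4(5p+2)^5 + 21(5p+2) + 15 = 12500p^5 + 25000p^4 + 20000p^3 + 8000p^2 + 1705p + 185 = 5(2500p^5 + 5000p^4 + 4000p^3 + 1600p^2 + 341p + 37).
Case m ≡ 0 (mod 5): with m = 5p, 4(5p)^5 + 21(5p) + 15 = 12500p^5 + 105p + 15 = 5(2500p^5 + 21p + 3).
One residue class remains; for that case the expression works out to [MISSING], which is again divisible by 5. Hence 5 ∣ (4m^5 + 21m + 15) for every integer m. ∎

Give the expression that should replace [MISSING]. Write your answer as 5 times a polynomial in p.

5(2500p^5 + 10000p^4 + 16000p^3 + 12800p^2 + 5141p + 839)

The residues treated are {3, 1, 2, 0}, so the missing case is m ≡ 4 (mod 5); write m = 5p+4.
Then 4(5p+4)^5 + 21(5p+4) + 15 = 12500p^5 + 50000p^4 + 80000p^3 + 64000p^2 + 25705p + 4195 = 5(2500p^5 + 10000p^4 + 16000p^3 + 12800p^2 + 5141p + 839).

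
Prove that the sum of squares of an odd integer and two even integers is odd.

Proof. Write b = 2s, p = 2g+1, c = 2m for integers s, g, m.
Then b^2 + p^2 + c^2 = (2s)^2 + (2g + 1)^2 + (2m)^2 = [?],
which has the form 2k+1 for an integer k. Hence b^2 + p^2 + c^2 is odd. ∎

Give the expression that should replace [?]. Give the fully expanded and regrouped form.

Expanding: (2s)^2 + (2g + 1)^2 + (2m)^2 = 4g^2 + 4g + 4m^2 + 4s^2 + 1.
Every term except the constant is even, so this is 2(2g^2 + 2g + 2m^2 + 2s^2) + 1,
and 2g^2 + 2g + 2m^2 + 2s^2 ∈ ℤ gives the required form.

2(2g^2 + 2g + 2m^2 + 2s^2) + 1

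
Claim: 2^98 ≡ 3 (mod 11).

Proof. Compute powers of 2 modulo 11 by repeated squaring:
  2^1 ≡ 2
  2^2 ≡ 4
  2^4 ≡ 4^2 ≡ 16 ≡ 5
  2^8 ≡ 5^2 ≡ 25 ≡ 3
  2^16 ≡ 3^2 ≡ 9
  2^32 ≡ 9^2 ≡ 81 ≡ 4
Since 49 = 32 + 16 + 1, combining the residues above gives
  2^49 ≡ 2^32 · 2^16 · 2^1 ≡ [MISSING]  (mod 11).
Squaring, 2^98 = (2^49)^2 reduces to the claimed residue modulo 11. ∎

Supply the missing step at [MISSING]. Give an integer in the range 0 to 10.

Multiply the listed residues: 4 · 9 · 2 = 36 → 72.
Reducing modulo 11: 72 = 6·11 + 6, so 2^49 ≡ 6.

6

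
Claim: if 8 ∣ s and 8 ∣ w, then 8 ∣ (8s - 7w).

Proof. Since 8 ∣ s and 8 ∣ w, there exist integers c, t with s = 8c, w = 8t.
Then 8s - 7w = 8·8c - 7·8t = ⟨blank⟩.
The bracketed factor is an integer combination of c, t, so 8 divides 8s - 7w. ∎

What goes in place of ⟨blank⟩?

8(8c - 7t)

Pull the common 8 out of every term: 8·8c - 7·8t = 8(8c - 7t).
8c - 7t is an integer, which exhibits the divisibility.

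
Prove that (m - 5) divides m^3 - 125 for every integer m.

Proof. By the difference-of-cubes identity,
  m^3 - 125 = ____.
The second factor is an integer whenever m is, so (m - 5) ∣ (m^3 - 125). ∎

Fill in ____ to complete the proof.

Polynomial division of m^3 - 125 by m - 5 leaves remainder 0 and quotient m^2 + 5m + 25.
Hence m^3 - 125 = (m - 5)(m^2 + 5m + 25).

(m - 5)(m^2 + 5m + 25)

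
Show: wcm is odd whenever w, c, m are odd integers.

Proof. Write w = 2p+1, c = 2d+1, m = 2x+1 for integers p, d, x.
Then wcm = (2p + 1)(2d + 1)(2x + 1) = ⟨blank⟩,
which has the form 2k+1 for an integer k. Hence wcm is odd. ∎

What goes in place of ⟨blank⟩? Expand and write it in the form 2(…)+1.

2(4dpx + 2dp + 2dx + d + 2px + p + x) + 1

Expanding: (2p + 1)(2d + 1)(2x + 1) = 8dpx + 4dp + 4dx + 2d + 4px + 2p + 2x + 1.
Every term except the constant is even, so this is 2(4dpx + 2dp + 2dx + d + 2px + p + x) + 1,
and 4dpx + 2dp + 2dx + d + 2px + p + x ∈ ℤ gives the required form.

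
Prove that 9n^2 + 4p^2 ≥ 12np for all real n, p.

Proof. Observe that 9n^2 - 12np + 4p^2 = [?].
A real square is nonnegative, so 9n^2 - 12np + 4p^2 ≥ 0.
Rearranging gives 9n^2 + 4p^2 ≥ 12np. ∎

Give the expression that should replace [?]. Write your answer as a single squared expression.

The leading and trailing coefficients are 3^2 and 2^2, and 12 = 2·3·2, so the trinomial is (3n - 2p)^2.
Hence 9n^2 - 12np + 4p^2 ≥ 0.

(3n - 2p)^2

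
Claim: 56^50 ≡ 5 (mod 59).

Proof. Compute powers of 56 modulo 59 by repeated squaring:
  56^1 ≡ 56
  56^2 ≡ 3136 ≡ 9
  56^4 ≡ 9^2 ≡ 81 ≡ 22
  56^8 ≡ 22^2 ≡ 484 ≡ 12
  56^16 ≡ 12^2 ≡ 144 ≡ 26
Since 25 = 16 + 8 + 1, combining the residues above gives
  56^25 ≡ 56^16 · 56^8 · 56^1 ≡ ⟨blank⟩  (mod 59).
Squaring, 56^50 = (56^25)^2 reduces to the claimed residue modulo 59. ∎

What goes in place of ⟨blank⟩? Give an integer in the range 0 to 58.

8

56^16 · 56^8 · 56^1 ≡ 26 · 12 · 56 = 17472.
17472 mod 59 = 8, so 56^25 ≡ 8 (mod 59).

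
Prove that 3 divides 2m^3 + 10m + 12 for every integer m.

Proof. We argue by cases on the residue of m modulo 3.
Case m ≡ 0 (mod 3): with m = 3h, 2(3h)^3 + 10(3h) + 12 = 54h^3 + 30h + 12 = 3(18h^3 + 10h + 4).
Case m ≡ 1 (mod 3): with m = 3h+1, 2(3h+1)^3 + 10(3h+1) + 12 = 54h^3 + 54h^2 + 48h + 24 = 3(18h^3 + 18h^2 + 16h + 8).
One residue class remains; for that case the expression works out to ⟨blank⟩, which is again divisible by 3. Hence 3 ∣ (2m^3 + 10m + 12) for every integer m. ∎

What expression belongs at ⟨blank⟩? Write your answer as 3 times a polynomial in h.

Only m ≡ 2 (mod 3) is unaccounted for. Put m = 3h+2:
2(3h+2)^3 + 10(3h+2) + 12 expands to 54h^3 + 108h^2 + 102h + 48,
and factoring out 3 leaves 3(18h^3 + 36h^2 + 34h + 16).

3(18h^3 + 36h^2 + 34h + 16)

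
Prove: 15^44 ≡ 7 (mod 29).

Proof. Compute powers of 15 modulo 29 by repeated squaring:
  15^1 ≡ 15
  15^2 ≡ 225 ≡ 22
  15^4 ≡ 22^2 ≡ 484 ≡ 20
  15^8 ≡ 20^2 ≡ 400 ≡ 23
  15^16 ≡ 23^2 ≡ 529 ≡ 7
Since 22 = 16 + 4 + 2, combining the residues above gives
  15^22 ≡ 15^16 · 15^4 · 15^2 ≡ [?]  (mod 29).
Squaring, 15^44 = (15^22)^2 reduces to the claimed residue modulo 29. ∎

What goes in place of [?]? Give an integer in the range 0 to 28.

15^16 · 15^4 · 15^2 ≡ 7 · 20 · 22 = 3080.
3080 mod 29 = 6, so 15^22 ≡ 6 (mod 29).

6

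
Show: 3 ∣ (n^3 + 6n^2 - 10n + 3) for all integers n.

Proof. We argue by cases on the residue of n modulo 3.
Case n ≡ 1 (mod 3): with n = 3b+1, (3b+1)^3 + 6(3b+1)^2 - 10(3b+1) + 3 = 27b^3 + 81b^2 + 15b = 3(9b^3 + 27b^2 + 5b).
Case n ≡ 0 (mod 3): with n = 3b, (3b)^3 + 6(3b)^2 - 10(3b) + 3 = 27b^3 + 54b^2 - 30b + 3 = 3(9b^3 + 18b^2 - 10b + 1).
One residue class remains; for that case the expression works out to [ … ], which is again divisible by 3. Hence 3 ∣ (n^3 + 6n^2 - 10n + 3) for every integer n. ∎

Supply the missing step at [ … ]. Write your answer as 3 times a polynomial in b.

Only n ≡ 2 (mod 3) is unaccounted for. Put n = 3b+2:
(3b+2)^3 + 6(3b+2)^2 - 10(3b+2) + 3 expands to 27b^3 + 108b^2 + 78b + 15,
and factoring out 3 leaves 3(9b^3 + 36b^2 + 26b + 5).

3(9b^3 + 36b^2 + 26b + 5)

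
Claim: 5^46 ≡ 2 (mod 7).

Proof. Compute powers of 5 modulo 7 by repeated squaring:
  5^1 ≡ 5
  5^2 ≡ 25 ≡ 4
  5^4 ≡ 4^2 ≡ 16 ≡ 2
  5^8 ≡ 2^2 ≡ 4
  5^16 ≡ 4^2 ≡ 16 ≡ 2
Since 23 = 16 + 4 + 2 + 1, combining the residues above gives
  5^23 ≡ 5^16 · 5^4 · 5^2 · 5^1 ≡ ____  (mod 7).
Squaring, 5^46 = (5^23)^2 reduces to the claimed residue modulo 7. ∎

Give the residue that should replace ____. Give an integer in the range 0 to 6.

3

Multiply the listed residues: 2 · 2 · 4 · 5 = 4 → 16 → 80.
Reducing modulo 7: 80 = 11·7 + 3, so 5^23 ≡ 3.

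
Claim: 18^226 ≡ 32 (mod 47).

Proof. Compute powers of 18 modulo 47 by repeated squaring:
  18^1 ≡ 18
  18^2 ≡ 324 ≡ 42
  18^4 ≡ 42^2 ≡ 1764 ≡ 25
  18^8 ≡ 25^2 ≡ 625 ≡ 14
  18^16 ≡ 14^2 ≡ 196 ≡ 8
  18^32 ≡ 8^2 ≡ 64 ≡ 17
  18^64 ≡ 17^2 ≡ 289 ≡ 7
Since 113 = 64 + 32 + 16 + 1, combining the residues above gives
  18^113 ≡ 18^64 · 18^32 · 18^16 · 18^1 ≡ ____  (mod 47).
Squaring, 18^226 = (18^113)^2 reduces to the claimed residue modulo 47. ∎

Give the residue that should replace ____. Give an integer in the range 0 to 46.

28

Multiply the listed residues: 7 · 17 · 8 · 18 = 119 → 952 → 17136.
Reducing modulo 47: 17136 = 364·47 + 28, so 18^113 ≡ 28.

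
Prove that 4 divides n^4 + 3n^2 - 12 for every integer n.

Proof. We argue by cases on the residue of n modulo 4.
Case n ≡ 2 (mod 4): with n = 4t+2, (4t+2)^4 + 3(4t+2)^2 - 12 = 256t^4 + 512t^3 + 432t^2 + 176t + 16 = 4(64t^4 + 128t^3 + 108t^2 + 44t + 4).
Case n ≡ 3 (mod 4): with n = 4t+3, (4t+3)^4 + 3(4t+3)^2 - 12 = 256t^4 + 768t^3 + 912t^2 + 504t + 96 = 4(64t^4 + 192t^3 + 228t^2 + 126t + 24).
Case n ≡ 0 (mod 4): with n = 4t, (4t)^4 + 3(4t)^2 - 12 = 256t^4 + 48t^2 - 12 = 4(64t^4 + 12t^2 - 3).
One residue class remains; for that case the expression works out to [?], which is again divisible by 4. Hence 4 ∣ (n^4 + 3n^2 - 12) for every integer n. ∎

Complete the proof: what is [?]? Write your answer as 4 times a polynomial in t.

4(64t^4 + 64t^3 + 36t^2 + 10t - 2)

The residues treated are {2, 3, 0}, so the missing case is n ≡ 1 (mod 4); write n = 4t+1.
Then (4t+1)^4 + 3(4t+1)^2 - 12 = 256t^4 + 256t^3 + 144t^2 + 40t - 8 = 4(64t^4 + 64t^3 + 36t^2 + 10t - 2).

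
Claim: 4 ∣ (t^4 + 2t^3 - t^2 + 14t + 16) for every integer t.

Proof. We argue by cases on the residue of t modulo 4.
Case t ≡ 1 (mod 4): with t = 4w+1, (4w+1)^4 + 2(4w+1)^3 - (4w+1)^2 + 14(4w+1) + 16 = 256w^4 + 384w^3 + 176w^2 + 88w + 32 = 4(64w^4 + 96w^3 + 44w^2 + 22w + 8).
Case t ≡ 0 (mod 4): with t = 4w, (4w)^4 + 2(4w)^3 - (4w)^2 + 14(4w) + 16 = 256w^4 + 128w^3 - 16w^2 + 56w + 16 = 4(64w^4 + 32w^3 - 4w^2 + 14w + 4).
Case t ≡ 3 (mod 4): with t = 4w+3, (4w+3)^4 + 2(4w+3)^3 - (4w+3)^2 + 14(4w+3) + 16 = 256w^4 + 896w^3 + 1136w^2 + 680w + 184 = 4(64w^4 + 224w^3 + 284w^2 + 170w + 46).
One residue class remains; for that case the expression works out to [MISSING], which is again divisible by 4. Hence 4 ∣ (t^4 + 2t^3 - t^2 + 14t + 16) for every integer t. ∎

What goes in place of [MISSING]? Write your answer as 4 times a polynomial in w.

Only t ≡ 2 (mod 4) is unaccounted for. Put t = 4w+2:
(4w+2)^4 + 2(4w+2)^3 - (4w+2)^2 + 14(4w+2) + 16 expands to 256w^4 + 640w^3 + 560w^2 + 264w + 72,
and factoring out 4 leaves 4(64w^4 + 160w^3 + 140w^2 + 66w + 18).

4(64w^4 + 160w^3 + 140w^2 + 66w + 18)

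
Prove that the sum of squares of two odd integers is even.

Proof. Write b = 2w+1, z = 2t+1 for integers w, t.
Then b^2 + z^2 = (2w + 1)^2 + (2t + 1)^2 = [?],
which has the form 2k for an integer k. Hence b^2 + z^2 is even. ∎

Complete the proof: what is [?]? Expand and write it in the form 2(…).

2(2t^2 + 2t + 2w^2 + 2w + 1)

(2w + 1)^2 + (2t + 1)^2 = 4t^2 + 4t + 4w^2 + 4w + 2
= 2(2t^2 + 2t + 2w^2 + 2w + 1).
Since 2t^2 + 2t + 2w^2 + 2w + 1 is an integer, the sum of squares is of the form 2k for an integer k.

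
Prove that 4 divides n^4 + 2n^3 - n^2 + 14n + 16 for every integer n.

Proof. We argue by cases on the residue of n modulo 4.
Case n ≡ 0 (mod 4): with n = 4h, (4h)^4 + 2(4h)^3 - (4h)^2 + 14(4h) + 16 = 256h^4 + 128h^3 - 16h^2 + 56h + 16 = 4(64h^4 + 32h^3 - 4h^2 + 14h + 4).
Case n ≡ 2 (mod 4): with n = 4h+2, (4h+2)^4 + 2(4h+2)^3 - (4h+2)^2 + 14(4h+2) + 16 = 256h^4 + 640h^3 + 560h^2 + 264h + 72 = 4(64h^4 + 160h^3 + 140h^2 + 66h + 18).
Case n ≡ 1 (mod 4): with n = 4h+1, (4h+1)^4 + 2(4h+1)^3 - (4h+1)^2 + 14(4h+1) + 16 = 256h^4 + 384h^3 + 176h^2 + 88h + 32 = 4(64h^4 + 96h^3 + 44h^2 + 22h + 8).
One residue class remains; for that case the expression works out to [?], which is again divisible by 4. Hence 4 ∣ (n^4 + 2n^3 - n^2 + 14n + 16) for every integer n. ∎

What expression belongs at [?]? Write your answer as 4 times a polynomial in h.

4(64h^4 + 224h^3 + 284h^2 + 170h + 46)

The residues treated are {0, 2, 1}, so the missing case is n ≡ 3 (mod 4); write n = 4h+3.
Then (4h+3)^4 + 2(4h+3)^3 - (4h+3)^2 + 14(4h+3) + 16 = 256h^4 + 896h^3 + 1136h^2 + 680h + 184 = 4(64h^4 + 224h^3 + 284h^2 + 170h + 46).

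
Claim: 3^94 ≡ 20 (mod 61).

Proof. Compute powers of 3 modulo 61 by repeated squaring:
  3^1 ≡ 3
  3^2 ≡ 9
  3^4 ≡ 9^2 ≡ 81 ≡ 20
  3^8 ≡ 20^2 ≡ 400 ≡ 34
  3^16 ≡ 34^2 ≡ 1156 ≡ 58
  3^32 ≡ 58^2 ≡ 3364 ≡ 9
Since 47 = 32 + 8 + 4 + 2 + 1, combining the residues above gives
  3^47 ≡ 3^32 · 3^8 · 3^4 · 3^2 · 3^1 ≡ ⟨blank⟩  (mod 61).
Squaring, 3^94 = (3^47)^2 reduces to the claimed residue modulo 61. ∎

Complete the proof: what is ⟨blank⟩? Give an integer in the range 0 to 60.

Multiply the listed residues: 9 · 34 · 20 · 9 · 3 = 306 → 6120 → 55080 → 165240.
Reducing modulo 61: 165240 = 2708·61 + 52, so 3^47 ≡ 52.

52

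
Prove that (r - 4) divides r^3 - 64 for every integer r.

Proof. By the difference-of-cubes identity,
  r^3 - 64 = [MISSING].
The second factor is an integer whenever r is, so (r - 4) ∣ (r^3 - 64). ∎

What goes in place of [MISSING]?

Polynomial division of r^3 - 64 by r - 4 leaves remainder 0 and quotient r^2 + 4r + 16.
Hence r^3 - 64 = (r - 4)(r^2 + 4r + 16).

(r - 4)(r^2 + 4r + 16)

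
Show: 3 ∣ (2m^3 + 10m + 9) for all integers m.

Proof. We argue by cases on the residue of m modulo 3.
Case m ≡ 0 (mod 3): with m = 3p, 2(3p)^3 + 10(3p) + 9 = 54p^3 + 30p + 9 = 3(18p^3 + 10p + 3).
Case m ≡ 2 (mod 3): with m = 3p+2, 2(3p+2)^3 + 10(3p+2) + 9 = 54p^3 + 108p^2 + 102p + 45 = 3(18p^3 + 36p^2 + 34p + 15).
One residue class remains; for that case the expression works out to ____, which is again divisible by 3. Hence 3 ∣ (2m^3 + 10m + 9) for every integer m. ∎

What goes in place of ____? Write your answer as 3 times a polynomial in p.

3(18p^3 + 18p^2 + 16p + 7)

Only m ≡ 1 (mod 3) is unaccounted for. Put m = 3p+1:
2(3p+1)^3 + 10(3p+1) + 9 expands to 54p^3 + 54p^2 + 48p + 21,
and factoring out 3 leaves 3(18p^3 + 18p^2 + 16p + 7).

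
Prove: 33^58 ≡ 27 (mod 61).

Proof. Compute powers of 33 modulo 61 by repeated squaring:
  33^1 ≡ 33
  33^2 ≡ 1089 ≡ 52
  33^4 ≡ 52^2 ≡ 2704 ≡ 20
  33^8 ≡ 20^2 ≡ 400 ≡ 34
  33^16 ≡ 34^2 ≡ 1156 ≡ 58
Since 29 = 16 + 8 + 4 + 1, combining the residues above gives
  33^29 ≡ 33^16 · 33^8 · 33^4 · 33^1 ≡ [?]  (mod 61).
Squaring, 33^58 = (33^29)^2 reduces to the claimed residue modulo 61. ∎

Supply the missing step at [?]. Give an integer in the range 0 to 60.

24

33^16 · 33^8 · 33^4 · 33^1 ≡ 58 · 34 · 20 · 33 = 1301520.
1301520 mod 61 = 24, so 33^29 ≡ 24 (mod 61).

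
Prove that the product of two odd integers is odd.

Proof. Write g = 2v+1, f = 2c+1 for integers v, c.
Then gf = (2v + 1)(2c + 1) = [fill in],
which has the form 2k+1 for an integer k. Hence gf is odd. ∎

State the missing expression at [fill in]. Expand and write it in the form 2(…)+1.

2(2cv + c + v) + 1

Expanding: (2v + 1)(2c + 1) = 4cv + 2c + 2v + 1.
Every term except the constant is even, so this is 2(2cv + c + v) + 1,
and 2cv + c + v ∈ ℤ gives the required form.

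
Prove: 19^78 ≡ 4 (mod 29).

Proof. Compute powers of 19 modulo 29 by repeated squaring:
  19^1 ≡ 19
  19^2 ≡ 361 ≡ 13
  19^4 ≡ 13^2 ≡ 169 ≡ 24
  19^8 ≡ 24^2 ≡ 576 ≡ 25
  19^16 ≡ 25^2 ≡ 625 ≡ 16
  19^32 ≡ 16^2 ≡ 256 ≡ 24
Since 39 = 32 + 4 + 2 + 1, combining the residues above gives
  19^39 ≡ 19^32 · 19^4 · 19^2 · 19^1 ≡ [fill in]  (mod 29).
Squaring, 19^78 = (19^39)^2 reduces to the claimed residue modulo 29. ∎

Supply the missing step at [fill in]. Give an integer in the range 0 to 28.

27

Multiply the listed residues: 24 · 24 · 13 · 19 = 576 → 7488 → 142272.
Reducing modulo 29: 142272 = 4905·29 + 27, so 19^39 ≡ 27.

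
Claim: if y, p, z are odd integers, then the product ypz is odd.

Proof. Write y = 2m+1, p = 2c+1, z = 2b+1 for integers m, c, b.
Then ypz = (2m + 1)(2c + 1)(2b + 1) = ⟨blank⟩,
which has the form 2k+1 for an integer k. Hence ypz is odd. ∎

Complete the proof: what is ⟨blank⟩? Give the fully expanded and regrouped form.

2(4bcm + 2bc + 2bm + b + 2cm + c + m) + 1

(2m + 1)(2c + 1)(2b + 1) = 8bcm + 4bc + 4bm + 2b + 4cm + 2c + 2m + 1
= 2(4bcm + 2bc + 2bm + b + 2cm + c + m) + 1.
Since 4bcm + 2bc + 2bm + b + 2cm + c + m is an integer, the product is of the form 2k+1 for an integer k.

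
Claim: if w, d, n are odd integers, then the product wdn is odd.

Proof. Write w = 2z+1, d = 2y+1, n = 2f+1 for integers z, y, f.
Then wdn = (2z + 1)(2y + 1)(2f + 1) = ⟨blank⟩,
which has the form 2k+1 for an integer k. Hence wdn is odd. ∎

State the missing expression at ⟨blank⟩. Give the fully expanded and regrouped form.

2(4fyz + 2fy + 2fz + f + 2yz + y + z) + 1

Expanding: (2z + 1)(2y + 1)(2f + 1) = 8fyz + 4fy + 4fz + 2f + 4yz + 2y + 2z + 1.
Every term except the constant is even, so this is 2(4fyz + 2fy + 2fz + f + 2yz + y + z) + 1,
and 4fyz + 2fy + 2fz + f + 2yz + y + z ∈ ℤ gives the required form.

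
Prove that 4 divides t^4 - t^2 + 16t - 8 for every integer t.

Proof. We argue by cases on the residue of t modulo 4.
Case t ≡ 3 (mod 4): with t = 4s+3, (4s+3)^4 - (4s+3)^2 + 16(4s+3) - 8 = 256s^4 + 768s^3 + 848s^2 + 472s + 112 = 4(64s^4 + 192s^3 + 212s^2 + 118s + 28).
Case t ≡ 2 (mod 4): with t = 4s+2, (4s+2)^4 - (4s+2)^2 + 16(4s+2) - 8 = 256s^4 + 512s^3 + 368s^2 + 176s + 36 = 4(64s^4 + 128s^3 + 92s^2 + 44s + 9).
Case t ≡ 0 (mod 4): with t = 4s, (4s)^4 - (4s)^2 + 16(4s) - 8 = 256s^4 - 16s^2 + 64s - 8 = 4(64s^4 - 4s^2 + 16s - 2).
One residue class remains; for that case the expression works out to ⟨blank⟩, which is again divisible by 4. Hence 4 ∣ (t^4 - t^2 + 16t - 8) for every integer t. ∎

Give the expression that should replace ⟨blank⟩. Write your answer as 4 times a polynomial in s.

The residues treated are {3, 2, 0}, so the missing case is t ≡ 1 (mod 4); write t = 4s+1.
Then (4s+1)^4 - (4s+1)^2 + 16(4s+1) - 8 = 256s^4 + 256s^3 + 80s^2 + 72s + 8 = 4(64s^4 + 64s^3 + 20s^2 + 18s + 2).

4(64s^4 + 64s^3 + 20s^2 + 18s + 2)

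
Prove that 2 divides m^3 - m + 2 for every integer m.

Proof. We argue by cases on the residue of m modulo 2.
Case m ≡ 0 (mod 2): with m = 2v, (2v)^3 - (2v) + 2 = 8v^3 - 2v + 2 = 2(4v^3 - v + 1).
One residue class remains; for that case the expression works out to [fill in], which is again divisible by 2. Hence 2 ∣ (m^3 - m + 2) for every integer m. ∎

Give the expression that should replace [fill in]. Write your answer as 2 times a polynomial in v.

2(4v^3 + 6v^2 + 2v + 1)

Only m ≡ 1 (mod 2) is unaccounted for. Put m = 2v+1:
(2v+1)^3 - (2v+1) + 2 expands to 8v^3 + 12v^2 + 4v + 2,
and factoring out 2 leaves 2(4v^3 + 6v^2 + 2v + 1).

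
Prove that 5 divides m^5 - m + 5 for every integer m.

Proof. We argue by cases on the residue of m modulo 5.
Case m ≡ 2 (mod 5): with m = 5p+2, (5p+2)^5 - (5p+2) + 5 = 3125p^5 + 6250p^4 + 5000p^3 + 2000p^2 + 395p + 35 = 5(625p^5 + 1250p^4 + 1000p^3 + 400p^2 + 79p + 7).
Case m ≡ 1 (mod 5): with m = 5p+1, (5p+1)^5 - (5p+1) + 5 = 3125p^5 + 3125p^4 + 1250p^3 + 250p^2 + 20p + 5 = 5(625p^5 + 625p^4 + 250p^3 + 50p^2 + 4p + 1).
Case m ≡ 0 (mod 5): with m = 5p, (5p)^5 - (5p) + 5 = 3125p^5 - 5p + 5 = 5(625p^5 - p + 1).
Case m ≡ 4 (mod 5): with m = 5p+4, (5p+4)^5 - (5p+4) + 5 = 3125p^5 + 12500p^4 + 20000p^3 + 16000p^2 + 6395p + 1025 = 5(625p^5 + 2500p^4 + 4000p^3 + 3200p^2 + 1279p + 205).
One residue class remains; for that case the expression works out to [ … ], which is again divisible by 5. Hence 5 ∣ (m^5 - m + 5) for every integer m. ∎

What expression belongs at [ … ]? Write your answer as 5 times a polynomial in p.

5(625p^5 + 1875p^4 + 2250p^3 + 1350p^2 + 404p + 49)

Only m ≡ 3 (mod 5) is unaccounted for. Put m = 5p+3:
(5p+3)^5 - (5p+3) + 5 expands to 3125p^5 + 9375p^4 + 11250p^3 + 6750p^2 + 2020p + 245,
and factoring out 5 leaves 5(625p^5 + 1875p^4 + 2250p^3 + 1350p^2 + 404p + 49).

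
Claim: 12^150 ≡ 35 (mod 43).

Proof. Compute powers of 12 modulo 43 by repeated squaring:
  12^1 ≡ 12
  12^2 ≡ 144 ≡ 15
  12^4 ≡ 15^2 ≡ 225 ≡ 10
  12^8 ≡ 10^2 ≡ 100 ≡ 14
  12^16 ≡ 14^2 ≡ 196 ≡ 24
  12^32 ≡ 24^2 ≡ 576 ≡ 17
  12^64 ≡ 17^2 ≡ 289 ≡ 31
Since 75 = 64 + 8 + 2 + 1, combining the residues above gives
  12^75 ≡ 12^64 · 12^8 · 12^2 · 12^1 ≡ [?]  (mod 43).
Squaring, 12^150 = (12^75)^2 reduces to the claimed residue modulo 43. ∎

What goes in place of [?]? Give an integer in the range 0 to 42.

32

12^64 · 12^8 · 12^2 · 12^1 ≡ 31 · 14 · 15 · 12 = 78120.
78120 mod 43 = 32, so 12^75 ≡ 32 (mod 43).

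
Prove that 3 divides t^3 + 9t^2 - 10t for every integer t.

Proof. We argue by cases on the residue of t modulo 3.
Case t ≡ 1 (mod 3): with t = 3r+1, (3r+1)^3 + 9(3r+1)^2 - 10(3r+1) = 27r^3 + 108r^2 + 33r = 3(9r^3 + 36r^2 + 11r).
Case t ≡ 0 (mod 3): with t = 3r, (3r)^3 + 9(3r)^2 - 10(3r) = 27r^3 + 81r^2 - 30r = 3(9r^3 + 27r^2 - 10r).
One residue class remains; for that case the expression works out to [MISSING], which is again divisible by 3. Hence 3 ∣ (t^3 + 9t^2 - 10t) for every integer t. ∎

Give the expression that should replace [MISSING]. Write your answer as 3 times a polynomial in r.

The residues treated are {1, 0}, so the missing case is t ≡ 2 (mod 3); write t = 3r+2.
Then (3r+2)^3 + 9(3r+2)^2 - 10(3r+2) = 27r^3 + 135r^2 + 114r + 24 = 3(9r^3 + 45r^2 + 38r + 8).

3(9r^3 + 45r^2 + 38r + 8)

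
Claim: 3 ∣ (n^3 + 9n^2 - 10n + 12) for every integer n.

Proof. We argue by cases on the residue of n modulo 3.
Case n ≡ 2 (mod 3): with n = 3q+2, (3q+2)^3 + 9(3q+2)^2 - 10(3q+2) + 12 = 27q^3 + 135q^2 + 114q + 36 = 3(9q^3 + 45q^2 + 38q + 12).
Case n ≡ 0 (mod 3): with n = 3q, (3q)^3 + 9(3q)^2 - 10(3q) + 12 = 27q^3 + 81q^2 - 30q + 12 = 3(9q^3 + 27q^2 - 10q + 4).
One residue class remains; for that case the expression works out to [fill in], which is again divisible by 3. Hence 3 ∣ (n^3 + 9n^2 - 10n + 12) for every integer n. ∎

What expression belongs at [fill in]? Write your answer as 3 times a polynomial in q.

The residues treated are {2, 0}, so the missing case is n ≡ 1 (mod 3); write n = 3q+1.
Then (3q+1)^3 + 9(3q+1)^2 - 10(3q+1) + 12 = 27q^3 + 108q^2 + 33q + 12 = 3(9q^3 + 36q^2 + 11q + 4).

3(9q^3 + 36q^2 + 11q + 4)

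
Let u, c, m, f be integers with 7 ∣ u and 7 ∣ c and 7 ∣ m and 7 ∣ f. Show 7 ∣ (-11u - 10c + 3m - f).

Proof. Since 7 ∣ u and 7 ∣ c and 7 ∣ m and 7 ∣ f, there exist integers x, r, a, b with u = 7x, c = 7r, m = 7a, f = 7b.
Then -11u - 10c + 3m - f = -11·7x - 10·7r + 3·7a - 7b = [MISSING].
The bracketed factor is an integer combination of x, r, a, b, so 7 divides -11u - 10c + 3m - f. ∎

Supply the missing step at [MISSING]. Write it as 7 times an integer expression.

7(3a - b - 10r - 11x)

Pull the common 7 out of every term: -11·7x - 10·7r + 3·7a - 7b = 7(3a - b - 10r - 11x).
3a - b - 10r - 11x is an integer, which exhibits the divisibility.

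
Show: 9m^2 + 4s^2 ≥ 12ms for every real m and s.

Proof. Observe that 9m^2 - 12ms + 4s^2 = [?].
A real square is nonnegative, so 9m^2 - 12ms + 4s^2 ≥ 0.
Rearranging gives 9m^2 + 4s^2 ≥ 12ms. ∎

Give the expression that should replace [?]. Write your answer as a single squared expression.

(3m - 2s)^2

9m^2 - 12ms + 4s^2 is a perfect-square trinomial: the outer terms are (3m)^2 and (2s)^2, and the cross term is -2·3m·2s.
So 9m^2 - 12ms + 4s^2 = (3m - 2s)^2 ≥ 0.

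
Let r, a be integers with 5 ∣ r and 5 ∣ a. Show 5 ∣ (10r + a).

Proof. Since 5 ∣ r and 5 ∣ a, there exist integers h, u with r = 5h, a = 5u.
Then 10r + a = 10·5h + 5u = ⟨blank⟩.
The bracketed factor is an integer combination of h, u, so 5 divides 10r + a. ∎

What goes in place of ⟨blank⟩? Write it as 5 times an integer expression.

5(10h + u)

Each term has a factor of 5: 10·5h + 5u = 5·(10h + u).
Since 10h + u is an integer, 5 ∣ (10r + a).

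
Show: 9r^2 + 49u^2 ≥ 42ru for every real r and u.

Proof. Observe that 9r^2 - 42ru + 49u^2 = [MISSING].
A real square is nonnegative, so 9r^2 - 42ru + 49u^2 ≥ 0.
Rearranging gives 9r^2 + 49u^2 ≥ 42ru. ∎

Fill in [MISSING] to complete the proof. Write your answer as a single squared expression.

The leading and trailing coefficients are 3^2 and 7^2, and 42 = 2·3·7, so the trinomial is (3r - 7u)^2.
Hence 9r^2 - 42ru + 49u^2 ≥ 0.

(3r - 7u)^2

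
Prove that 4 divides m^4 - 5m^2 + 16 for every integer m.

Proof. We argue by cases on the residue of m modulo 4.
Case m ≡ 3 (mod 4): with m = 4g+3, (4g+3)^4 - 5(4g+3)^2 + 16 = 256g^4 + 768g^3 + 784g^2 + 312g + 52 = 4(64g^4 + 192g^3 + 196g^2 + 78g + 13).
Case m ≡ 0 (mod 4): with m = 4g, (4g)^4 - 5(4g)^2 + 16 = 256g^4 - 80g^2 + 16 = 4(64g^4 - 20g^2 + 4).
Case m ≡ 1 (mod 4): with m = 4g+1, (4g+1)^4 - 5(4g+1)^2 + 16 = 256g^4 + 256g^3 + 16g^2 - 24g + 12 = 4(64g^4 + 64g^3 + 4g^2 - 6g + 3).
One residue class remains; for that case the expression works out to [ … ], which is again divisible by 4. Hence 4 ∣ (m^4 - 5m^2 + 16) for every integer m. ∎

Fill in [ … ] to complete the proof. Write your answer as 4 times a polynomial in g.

4(64g^4 + 128g^3 + 76g^2 + 12g + 3)

Only m ≡ 2 (mod 4) is unaccounted for. Put m = 4g+2:
(4g+2)^4 - 5(4g+2)^2 + 16 expands to 256g^4 + 512g^3 + 304g^2 + 48g + 12,
and factoring out 4 leaves 4(64g^4 + 128g^3 + 76g^2 + 12g + 3).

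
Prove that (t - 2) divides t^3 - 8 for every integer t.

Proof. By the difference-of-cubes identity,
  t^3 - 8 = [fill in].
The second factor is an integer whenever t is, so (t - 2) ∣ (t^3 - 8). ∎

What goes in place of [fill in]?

Polynomial division of t^3 - 8 by t - 2 leaves remainder 0 and quotient t^2 + 2t + 4.
Hence t^3 - 8 = (t - 2)(t^2 + 2t + 4).

(t - 2)(t^2 + 2t + 4)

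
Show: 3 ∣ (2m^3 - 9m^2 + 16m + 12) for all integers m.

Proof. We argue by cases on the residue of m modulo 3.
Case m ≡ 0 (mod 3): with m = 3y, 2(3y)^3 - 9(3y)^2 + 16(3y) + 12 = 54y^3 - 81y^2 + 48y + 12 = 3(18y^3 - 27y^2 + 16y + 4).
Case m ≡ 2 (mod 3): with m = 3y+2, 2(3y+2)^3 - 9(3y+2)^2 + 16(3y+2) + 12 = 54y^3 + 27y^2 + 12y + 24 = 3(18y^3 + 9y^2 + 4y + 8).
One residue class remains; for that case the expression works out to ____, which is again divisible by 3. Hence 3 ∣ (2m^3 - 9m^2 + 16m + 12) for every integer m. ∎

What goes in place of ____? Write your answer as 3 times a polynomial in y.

Only m ≡ 1 (mod 3) is unaccounted for. Put m = 3y+1:
2(3y+1)^3 - 9(3y+1)^2 + 16(3y+1) + 12 expands to 54y^3 - 27y^2 + 12y + 21,
and factoring out 3 leaves 3(18y^3 - 9y^2 + 4y + 7).

3(18y^3 - 9y^2 + 4y + 7)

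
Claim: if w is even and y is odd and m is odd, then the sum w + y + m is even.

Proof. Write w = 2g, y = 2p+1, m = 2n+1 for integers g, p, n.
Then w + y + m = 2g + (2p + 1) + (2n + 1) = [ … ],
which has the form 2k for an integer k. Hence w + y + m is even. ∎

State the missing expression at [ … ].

Expanding: 2g + (2p + 1) + (2n + 1) = 2g + 2n + 2p + 2.
Every term is even; pulling out the factor of 2 gives 2(g + n + p + 1).

2(g + n + p + 1)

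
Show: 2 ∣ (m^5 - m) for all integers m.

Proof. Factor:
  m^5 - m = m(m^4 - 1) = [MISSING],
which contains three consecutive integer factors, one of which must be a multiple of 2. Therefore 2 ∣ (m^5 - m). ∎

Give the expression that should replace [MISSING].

(m - 1)m(m + 1)(m^2 + 1)

m^4 - 1 = (m^2 - 1)(m^2 + 1), and m^2 - 1 = (m-1)(m+1).
So m(m^4 - 1) = (m - 1)m(m + 1)(m^2 + 1).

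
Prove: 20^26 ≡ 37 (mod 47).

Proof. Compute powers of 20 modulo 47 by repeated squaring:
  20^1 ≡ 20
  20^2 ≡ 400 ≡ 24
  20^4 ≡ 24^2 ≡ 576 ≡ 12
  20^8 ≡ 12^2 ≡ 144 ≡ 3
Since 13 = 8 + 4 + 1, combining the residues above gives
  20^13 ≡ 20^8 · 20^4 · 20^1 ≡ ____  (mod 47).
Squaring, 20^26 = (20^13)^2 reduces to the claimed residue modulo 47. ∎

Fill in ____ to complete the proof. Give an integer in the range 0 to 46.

15

20^8 · 20^4 · 20^1 ≡ 3 · 12 · 20 = 720.
720 mod 47 = 15, so 20^13 ≡ 15 (mod 47).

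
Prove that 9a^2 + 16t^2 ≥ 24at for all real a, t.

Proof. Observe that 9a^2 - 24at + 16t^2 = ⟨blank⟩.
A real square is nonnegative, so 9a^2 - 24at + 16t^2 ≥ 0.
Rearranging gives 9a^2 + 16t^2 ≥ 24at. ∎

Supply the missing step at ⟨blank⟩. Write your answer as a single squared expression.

(3a - 4t)^2

The leading and trailing coefficients are 3^2 and 4^2, and 24 = 2·3·4, so the trinomial is (3a - 4t)^2.
Hence 9a^2 - 24at + 16t^2 ≥ 0.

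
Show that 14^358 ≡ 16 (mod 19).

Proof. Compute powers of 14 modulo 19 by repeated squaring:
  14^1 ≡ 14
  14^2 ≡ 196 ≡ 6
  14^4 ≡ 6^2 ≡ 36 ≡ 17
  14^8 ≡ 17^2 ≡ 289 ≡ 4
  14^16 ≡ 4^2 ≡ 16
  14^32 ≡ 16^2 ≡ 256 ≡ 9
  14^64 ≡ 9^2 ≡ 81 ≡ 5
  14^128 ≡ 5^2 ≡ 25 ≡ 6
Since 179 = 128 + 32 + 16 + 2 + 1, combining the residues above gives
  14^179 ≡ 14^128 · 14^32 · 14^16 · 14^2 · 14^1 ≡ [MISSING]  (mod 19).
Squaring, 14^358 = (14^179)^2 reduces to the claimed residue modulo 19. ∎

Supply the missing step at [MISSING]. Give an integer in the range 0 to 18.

Multiply the listed residues: 6 · 9 · 16 · 6 · 14 = 54 → 864 → 5184 → 72576.
Reducing modulo 19: 72576 = 3819·19 + 15, so 14^179 ≡ 15.

15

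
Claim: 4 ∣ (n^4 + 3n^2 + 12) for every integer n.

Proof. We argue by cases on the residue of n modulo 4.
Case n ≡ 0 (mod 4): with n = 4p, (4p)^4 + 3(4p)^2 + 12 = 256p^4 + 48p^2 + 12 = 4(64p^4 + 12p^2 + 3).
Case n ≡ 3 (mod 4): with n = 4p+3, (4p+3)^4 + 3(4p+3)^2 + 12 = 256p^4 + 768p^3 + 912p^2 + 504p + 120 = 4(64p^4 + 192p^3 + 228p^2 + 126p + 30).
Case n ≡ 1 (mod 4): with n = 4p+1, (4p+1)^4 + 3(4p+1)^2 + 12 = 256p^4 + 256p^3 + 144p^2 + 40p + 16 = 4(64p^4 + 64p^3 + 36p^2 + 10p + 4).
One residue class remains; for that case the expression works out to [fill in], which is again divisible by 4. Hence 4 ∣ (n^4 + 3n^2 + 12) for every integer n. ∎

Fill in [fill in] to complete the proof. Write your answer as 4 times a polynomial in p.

4(64p^4 + 128p^3 + 108p^2 + 44p + 10)

The residues treated are {0, 3, 1}, so the missing case is n ≡ 2 (mod 4); write n = 4p+2.
Then (4p+2)^4 + 3(4p+2)^2 + 12 = 256p^4 + 512p^3 + 432p^2 + 176p + 40 = 4(64p^4 + 128p^3 + 108p^2 + 44p + 10).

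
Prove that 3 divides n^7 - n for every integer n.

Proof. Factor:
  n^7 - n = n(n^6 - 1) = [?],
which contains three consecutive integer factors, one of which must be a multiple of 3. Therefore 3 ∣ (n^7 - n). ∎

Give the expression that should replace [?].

(n - 1)n(n + 1)(n^4 + n^2 + 1)

n^6 - 1 = (n^2 - 1)(n^4 + n^2 + 1), and n^2 - 1 = (n-1)(n+1).
So n(n^6 - 1) = (n - 1)n(n + 1)(n^4 + n^2 + 1).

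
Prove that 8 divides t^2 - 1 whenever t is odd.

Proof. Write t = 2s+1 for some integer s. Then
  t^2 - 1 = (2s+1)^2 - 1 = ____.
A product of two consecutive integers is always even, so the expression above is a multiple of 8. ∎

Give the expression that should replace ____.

4s(s + 1)

(2s+1)^2 - 1 = 4s^2 + 4s + 1 - 1 = 4s^2 + 4s = 4s(s+1).
Since s and s+1 are consecutive, s(s+1) is even, and 4·(even) is a multiple of 8.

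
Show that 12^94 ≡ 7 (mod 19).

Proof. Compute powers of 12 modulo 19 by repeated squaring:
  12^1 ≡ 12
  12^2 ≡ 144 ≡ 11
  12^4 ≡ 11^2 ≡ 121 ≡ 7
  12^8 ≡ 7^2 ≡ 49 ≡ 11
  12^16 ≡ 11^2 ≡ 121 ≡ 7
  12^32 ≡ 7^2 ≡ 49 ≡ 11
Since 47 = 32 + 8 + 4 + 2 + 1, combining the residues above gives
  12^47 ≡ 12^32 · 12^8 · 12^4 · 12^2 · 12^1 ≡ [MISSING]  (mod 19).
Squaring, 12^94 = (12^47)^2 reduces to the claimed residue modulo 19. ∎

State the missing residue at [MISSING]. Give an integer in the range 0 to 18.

8

Multiply the listed residues: 11 · 11 · 7 · 11 · 12 = 121 → 847 → 9317 → 111804.
Reducing modulo 19: 111804 = 5884·19 + 8, so 12^47 ≡ 8.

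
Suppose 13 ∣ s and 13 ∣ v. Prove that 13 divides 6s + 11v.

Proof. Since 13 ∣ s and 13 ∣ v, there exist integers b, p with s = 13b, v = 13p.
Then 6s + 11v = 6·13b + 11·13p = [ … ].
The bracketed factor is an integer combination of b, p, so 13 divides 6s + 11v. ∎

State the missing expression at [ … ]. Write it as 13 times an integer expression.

Each term has a factor of 13: 6·13b + 11·13p = 13·(6b + 11p).
Since 6b + 11p is an integer, 13 ∣ (6s + 11v).

13(6b + 11p)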